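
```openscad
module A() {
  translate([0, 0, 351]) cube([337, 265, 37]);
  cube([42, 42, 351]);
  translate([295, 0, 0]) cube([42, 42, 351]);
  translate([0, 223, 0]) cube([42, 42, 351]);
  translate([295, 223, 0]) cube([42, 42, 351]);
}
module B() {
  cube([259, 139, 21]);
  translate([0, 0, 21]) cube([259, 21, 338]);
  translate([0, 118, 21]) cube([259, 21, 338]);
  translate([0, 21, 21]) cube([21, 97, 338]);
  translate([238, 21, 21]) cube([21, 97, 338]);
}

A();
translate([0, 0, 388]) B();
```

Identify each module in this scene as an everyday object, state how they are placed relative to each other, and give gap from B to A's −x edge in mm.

A is a stool. B is an open box. The open box is on top of the stool. The gap from the open box to the stool's −x edge is 0 mm.

The open box's min-x is at 0; the stool's min-x is 0; gap = 0 mm.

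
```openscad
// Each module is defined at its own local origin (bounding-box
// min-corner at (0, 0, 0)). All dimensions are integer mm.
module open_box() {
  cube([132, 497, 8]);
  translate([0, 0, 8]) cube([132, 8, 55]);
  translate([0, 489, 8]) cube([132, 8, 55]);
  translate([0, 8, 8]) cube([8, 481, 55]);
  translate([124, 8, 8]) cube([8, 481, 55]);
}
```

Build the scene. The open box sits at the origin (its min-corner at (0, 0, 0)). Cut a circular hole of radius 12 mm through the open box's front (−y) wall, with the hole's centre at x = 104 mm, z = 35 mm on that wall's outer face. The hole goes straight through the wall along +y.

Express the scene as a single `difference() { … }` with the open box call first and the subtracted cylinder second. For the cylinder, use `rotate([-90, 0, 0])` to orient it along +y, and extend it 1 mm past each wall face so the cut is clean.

difference() {
  open_box();
  translate([104, -1, 35]) rotate([-90, 0, 0]) cylinder(h = 10, r = 12);
}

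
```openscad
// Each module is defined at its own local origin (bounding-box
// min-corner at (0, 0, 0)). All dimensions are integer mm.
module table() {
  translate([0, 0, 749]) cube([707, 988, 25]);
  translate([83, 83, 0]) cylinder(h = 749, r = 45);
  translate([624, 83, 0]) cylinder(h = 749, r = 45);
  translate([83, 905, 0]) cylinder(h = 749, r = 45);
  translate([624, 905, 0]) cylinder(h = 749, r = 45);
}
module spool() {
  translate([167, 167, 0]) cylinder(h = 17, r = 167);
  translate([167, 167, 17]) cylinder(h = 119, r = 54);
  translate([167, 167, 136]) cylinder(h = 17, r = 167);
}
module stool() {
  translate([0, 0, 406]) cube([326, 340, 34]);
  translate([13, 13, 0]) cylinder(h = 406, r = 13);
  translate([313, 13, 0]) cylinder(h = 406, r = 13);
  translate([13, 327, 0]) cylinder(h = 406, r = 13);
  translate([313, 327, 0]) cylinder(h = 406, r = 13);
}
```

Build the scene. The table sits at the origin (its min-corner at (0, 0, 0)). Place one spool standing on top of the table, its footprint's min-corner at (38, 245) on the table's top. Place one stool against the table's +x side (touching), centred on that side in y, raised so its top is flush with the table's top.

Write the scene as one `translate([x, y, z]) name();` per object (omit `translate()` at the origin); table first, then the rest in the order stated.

table();
translate([38, 245, 774]) spool();
translate([707, 324, 334]) stool();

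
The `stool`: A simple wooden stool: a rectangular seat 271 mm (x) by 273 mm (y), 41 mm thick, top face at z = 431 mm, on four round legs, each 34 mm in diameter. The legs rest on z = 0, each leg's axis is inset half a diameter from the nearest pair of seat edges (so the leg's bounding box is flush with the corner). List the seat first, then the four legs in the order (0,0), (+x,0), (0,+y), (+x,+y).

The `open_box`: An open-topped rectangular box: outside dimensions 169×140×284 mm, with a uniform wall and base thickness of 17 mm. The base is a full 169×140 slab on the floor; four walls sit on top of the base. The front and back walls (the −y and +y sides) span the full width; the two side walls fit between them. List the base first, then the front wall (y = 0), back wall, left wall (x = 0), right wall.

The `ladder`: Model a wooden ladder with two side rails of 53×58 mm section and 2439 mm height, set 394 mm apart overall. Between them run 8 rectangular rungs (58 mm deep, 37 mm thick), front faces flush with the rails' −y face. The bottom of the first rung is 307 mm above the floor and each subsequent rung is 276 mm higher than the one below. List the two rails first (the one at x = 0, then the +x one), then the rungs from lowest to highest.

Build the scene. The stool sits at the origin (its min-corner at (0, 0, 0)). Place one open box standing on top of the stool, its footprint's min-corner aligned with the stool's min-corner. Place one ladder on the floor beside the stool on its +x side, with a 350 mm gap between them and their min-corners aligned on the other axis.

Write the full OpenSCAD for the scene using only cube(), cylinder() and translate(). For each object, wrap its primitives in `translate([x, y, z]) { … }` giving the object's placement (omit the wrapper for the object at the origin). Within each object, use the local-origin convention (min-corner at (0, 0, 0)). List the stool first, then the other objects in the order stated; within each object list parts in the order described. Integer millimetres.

translate([0, 0, 390]) cube([271, 273, 41]);
translate([17, 17, 0]) cylinder(h = 390, r = 17);
translate([254, 17, 0]) cylinder(h = 390, r = 17);
translate([17, 256, 0]) cylinder(h = 390, r = 17);
translate([254, 256, 0]) cylinder(h = 390, r = 17);
translate([0, 0, 431]) {
  cube([169, 140, 17]);
  translate([0, 0, 17]) cube([169, 17, 267]);
  translate([0, 123, 17]) cube([169, 17, 267]);
  translate([0, 17, 17]) cube([17, 106, 267]);
  translate([152, 17, 17]) cube([17, 106, 267]);
}
translate([621, 0, 0]) {
  cube([53, 58, 2439]);
  translate([341, 0, 0]) cube([53, 58, 2439]);
  translate([53, 0, 307]) cube([288, 58, 37]);
  translate([53, 0, 583]) cube([288, 58, 37]);
  translate([53, 0, 859]) cube([288, 58, 37]);
  translate([53, 0, 1135]) cube([288, 58, 37]);
  translate([53, 0, 1411]) cube([288, 58, 37]);
  translate([53, 0, 1687]) cube([288, 58, 37]);
  translate([53, 0, 1963]) cube([288, 58, 37]);
  translate([53, 0, 2239]) cube([288, 58, 37]);
}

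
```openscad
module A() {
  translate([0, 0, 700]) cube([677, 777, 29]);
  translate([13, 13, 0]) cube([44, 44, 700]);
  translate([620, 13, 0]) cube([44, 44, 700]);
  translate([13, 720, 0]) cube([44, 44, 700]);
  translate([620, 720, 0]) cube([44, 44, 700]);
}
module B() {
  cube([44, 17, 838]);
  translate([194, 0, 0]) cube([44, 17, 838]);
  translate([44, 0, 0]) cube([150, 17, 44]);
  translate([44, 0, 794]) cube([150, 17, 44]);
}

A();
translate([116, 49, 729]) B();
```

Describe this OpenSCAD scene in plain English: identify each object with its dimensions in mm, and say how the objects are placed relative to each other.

A is a table: top 677 mm (x) × 777 mm (y), 29 mm thick, upper face at z = 729 mm, on four 44×44 mm square legs, each inset 13 mm from the nearest pair of top edges, running from z = 0 to the bottom of the top.

B is a picture frame with a 150×750 mm rectangular opening (x by z) and a uniform 44 mm border on every side. Frame depth is 17 mm along y. It is built from two vertical stiles running the full outside height and two horizontal rails spanning the gap between the stiles.

The picture frame is on top of the table.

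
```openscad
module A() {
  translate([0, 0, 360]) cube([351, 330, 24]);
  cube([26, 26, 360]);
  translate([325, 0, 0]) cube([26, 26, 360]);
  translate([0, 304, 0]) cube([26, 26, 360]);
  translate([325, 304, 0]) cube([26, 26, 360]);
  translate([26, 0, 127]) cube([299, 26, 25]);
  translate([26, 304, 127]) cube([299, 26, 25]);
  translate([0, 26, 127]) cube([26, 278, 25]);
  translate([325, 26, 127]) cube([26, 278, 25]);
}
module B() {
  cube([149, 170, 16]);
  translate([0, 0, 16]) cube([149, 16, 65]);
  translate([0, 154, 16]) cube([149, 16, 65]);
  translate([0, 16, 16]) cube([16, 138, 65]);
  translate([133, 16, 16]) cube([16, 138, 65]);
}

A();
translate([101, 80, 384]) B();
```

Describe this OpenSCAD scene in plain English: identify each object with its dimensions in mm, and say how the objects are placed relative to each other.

A is a four-legged stool. The seat is 351×330 mm, 24 mm thick, top at z = 384 mm. It stands on four square legs, each 26×26 mm in cross-section, from z = 0 to the seat underside, each flush with a corner of the seat. Four stretchers, 26 mm wide and 25 mm tall, connect adjacent legs with their undersides at z = 127 mm, each running between the inner faces of the legs it joins and aligned with the legs' outer faces on the other axis.

B is an open storage box with external size 149×170×81 mm and wall thickness 16 mm (the base is also 16 mm thick). The base covers the whole footprint; the four walls stand on the base, with the y-facing walls full-width and the x-facing walls fitting between their inner faces.

The open box is on top of the stool, centred.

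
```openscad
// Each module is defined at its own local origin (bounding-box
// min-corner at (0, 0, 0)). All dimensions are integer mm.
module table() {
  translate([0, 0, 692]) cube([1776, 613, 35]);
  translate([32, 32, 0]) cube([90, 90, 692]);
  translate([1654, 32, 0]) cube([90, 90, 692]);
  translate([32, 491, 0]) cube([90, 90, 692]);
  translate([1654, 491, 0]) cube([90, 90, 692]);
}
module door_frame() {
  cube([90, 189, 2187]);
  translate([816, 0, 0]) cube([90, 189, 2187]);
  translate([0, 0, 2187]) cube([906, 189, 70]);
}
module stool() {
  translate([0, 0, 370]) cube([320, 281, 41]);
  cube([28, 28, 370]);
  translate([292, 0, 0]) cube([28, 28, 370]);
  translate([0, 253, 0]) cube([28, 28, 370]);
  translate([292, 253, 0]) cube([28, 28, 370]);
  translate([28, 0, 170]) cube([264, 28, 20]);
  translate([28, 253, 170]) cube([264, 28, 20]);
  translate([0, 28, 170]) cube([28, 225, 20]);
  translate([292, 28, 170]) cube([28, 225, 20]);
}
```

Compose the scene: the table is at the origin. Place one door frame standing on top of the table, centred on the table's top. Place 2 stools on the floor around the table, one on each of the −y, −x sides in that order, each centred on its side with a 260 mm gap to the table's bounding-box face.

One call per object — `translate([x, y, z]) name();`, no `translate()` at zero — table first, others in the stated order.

table();
translate([435, 212, 727]) door_frame();
translate([728, -541, 0]) stool();
translate([-580, 166, 0]) stool();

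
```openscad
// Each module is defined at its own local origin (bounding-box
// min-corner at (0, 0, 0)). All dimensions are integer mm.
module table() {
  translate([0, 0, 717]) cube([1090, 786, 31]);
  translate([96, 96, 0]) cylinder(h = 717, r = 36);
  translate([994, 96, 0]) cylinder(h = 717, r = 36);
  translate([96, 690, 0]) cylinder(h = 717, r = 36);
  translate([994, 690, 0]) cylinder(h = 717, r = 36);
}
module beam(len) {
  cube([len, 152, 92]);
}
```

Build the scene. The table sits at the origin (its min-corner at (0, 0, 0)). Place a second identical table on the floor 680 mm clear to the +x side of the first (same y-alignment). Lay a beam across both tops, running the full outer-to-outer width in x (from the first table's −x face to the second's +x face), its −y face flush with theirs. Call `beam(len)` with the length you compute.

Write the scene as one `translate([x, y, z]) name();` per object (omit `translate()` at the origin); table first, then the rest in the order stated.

table();
translate([1770, 0, 0]) table();
translate([0, 0, 748]) beam(2860);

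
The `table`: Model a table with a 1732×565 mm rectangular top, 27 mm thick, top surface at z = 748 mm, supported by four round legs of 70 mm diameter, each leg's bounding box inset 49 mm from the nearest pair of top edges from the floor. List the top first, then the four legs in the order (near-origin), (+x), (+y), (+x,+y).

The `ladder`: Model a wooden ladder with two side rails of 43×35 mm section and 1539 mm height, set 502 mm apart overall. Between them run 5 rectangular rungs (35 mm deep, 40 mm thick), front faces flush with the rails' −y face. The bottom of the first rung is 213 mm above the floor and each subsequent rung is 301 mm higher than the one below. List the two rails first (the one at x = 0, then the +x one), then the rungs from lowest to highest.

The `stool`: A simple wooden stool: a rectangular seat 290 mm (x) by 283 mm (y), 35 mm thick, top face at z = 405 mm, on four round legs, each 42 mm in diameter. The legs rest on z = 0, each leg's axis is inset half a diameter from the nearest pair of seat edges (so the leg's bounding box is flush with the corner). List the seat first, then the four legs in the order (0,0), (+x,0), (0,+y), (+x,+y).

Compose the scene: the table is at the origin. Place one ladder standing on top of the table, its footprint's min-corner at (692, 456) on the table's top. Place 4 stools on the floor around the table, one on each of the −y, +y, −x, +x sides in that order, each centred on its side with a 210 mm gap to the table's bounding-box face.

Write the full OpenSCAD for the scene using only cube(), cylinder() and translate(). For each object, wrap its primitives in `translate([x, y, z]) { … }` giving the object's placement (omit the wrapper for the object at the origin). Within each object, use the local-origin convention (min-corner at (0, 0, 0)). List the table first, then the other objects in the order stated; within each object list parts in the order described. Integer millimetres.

translate([0, 0, 721]) cube([1732, 565, 27]);
translate([84, 84, 0]) cylinder(h = 721, r = 35);
translate([1648, 84, 0]) cylinder(h = 721, r = 35);
translate([84, 481, 0]) cylinder(h = 721, r = 35);
translate([1648, 481, 0]) cylinder(h = 721, r = 35);
translate([692, 456, 748]) {
  cube([43, 35, 1539]);
  translate([459, 0, 0]) cube([43, 35, 1539]);
  translate([43, 0, 213]) cube([416, 35, 40]);
  translate([43, 0, 514]) cube([416, 35, 40]);
  translate([43, 0, 815]) cube([416, 35, 40]);
  translate([43, 0, 1116]) cube([416, 35, 40]);
  translate([43, 0, 1417]) cube([416, 35, 40]);
}
translate([721, -493, 0]) {
  translate([0, 0, 370]) cube([290, 283, 35]);
  translate([21, 21, 0]) cylinder(h = 370, r = 21);
  translate([269, 21, 0]) cylinder(h = 370, r = 21);
  translate([21, 262, 0]) cylinder(h = 370, r = 21);
  translate([269, 262, 0]) cylinder(h = 370, r = 21);
}
translate([721, 775, 0]) {
  translate([0, 0, 370]) cube([290, 283, 35]);
  translate([21, 21, 0]) cylinder(h = 370, r = 21);
  translate([269, 21, 0]) cylinder(h = 370, r = 21);
  translate([21, 262, 0]) cylinder(h = 370, r = 21);
  translate([269, 262, 0]) cylinder(h = 370, r = 21);
}
translate([-500, 141, 0]) {
  translate([0, 0, 370]) cube([290, 283, 35]);
  translate([21, 21, 0]) cylinder(h = 370, r = 21);
  translate([269, 21, 0]) cylinder(h = 370, r = 21);
  translate([21, 262, 0]) cylinder(h = 370, r = 21);
  translate([269, 262, 0]) cylinder(h = 370, r = 21);
}
translate([1942, 141, 0]) {
  translate([0, 0, 370]) cube([290, 283, 35]);
  translate([21, 21, 0]) cylinder(h = 370, r = 21);
  translate([269, 21, 0]) cylinder(h = 370, r = 21);
  translate([21, 262, 0]) cylinder(h = 370, r = 21);
  translate([269, 262, 0]) cylinder(h = 370, r = 21);
}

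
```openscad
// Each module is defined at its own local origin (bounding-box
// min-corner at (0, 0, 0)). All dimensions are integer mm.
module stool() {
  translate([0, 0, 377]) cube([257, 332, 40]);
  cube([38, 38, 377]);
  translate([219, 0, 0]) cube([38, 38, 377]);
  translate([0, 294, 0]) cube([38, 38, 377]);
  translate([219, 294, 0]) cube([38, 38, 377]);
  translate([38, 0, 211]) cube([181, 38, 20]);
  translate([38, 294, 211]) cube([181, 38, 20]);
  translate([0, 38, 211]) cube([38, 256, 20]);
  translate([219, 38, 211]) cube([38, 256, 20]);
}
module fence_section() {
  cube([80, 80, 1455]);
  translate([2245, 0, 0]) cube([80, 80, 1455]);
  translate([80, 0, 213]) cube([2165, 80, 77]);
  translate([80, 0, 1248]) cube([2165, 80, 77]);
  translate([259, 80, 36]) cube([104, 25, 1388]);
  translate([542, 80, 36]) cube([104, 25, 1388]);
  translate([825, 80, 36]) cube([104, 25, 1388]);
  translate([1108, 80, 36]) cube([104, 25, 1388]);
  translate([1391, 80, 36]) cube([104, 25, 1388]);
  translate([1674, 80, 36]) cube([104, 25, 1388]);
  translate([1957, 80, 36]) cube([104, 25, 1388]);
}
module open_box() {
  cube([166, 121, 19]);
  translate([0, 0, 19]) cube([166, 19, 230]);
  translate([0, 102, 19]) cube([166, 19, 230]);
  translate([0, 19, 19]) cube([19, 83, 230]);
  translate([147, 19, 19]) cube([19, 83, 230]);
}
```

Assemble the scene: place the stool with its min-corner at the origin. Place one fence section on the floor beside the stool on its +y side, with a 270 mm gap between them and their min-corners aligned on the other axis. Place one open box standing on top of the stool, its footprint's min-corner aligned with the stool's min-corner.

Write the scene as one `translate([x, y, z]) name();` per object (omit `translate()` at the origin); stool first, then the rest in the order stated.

stool();
translate([0, 602, 0]) fence_section();
translate([0, 0, 417]) open_box();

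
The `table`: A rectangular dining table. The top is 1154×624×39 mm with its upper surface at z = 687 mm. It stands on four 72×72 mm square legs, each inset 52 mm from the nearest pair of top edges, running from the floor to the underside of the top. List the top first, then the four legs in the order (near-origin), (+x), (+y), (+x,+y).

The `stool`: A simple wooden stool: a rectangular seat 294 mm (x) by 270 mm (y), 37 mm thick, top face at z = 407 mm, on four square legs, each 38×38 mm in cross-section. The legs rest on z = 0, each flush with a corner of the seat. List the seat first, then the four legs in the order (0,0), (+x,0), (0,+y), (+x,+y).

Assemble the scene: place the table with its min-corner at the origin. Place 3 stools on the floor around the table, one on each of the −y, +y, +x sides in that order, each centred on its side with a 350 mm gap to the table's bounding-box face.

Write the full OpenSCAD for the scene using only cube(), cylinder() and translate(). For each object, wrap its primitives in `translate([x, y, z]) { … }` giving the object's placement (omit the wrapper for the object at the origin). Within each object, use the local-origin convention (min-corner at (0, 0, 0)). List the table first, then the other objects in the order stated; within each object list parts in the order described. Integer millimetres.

translate([0, 0, 648]) cube([1154, 624, 39]);
translate([52, 52, 0]) cube([72, 72, 648]);
translate([1030, 52, 0]) cube([72, 72, 648]);
translate([52, 500, 0]) cube([72, 72, 648]);
translate([1030, 500, 0]) cube([72, 72, 648]);
translate([430, -620, 0]) {
  translate([0, 0, 370]) cube([294, 270, 37]);
  cube([38, 38, 370]);
  translate([256, 0, 0]) cube([38, 38, 370]);
  translate([0, 232, 0]) cube([38, 38, 370]);
  translate([256, 232, 0]) cube([38, 38, 370]);
}
translate([430, 974, 0]) {
  translate([0, 0, 370]) cube([294, 270, 37]);
  cube([38, 38, 370]);
  translate([256, 0, 0]) cube([38, 38, 370]);
  translate([0, 232, 0]) cube([38, 38, 370]);
  translate([256, 232, 0]) cube([38, 38, 370]);
}
translate([1504, 177, 0]) {
  translate([0, 0, 370]) cube([294, 270, 37]);
  cube([38, 38, 370]);
  translate([256, 0, 0]) cube([38, 38, 370]);
  translate([0, 232, 0]) cube([38, 38, 370]);
  translate([256, 232, 0]) cube([38, 38, 370]);
}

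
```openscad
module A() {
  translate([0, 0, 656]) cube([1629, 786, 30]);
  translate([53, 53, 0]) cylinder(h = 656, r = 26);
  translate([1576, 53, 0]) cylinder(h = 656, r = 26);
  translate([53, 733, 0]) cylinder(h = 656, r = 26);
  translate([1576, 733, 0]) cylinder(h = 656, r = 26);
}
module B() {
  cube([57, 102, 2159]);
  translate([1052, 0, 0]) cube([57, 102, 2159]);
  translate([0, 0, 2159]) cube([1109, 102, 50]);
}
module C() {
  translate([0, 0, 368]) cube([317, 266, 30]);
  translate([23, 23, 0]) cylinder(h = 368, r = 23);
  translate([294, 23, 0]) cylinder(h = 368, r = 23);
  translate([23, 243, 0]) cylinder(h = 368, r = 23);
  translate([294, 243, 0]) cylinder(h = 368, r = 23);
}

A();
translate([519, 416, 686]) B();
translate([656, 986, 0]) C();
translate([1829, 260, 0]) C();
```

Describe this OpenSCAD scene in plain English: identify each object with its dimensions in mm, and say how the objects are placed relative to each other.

A is a table: top 1629 mm (x) × 786 mm (y), 30 mm thick, upper face at z = 686 mm, on four round legs of 52 mm diameter, each leg's bounding box inset 27 mm from the nearest pair of top edges, running from z = 0 to the bottom of the top.

B is a rectangular door frame: two vertical jambs of 57×102 mm section, 2159 mm tall, with a clear opening 995 mm wide between their inner faces. A header 50 mm tall and 102 mm deep lies on top of the jambs and spans the full outside width.

C is a four-legged stool. The seat is 317×266 mm, 30 mm thick, top at z = 398 mm. It stands on four round legs, each 46 mm in diameter, from z = 0 to the seat underside, each leg's axis is inset half a diameter from the nearest pair of seat edges (so the leg's bounding box is flush with the corner).

The door frame is on top of the table. Two stools sit around the table at the +y, +x sides.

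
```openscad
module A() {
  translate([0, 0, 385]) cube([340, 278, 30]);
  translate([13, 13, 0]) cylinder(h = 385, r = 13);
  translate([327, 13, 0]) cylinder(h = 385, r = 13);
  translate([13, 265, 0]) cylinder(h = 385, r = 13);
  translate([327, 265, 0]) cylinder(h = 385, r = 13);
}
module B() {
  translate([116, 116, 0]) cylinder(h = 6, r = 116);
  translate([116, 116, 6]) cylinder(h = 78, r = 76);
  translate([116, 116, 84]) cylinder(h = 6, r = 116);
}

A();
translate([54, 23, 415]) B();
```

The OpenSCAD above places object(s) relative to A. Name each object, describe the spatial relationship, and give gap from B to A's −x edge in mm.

A is a stool. B is a spool. The spool is on top of the stool, centred. The gap from the spool to the stool's −x edge is 54 mm.

The spool's min-x is at 54; the stool's min-x is 0; gap = 54 mm.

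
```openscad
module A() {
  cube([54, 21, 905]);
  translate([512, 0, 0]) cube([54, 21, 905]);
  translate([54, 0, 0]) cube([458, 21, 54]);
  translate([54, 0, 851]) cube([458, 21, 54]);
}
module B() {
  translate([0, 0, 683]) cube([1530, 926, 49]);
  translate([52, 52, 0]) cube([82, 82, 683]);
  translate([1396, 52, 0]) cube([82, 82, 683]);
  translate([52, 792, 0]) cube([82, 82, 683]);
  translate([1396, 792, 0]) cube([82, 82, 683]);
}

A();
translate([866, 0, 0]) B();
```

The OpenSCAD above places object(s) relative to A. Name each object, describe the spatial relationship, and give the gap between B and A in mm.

A is a picture frame. B is a table. The table is on the floor beside the picture frame on its +x side. The gap between the table and the picture frame is 300 mm.

The table's nearest face is 300 mm from the picture frame's +x face.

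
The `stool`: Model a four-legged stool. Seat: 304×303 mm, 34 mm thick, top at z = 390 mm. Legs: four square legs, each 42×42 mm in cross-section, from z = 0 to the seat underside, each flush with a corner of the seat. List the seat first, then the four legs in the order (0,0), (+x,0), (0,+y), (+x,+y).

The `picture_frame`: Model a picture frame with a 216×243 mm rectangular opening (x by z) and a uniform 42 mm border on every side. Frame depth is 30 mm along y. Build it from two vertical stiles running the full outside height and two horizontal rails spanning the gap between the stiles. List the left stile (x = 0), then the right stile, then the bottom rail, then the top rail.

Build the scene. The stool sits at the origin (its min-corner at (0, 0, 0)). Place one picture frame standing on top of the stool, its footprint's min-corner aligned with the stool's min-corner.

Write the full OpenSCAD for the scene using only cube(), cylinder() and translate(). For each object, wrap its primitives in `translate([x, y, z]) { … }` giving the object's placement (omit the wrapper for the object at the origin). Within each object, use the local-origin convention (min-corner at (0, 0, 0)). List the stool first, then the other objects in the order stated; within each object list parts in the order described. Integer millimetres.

translate([0, 0, 356]) cube([304, 303, 34]);
cube([42, 42, 356]);
translate([262, 0, 0]) cube([42, 42, 356]);
translate([0, 261, 0]) cube([42, 42, 356]);
translate([262, 261, 0]) cube([42, 42, 356]);
translate([0, 0, 390]) {
  cube([42, 30, 327]);
  translate([258, 0, 0]) cube([42, 30, 327]);
  translate([42, 0, 0]) cube([216, 30, 42]);
  translate([42, 0, 285]) cube([216, 30, 42]);
}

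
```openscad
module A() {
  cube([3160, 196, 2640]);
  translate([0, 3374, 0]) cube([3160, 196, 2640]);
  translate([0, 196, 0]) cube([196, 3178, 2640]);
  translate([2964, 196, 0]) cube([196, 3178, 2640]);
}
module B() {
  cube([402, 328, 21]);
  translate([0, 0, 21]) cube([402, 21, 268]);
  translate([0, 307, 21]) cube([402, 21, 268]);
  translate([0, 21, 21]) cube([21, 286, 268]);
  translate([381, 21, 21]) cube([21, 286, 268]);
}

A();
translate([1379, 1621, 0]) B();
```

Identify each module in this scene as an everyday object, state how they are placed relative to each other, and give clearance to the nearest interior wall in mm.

A is a house frame. B is an open box. The open box sits inside the house frame, centred. The clearance to the nearest interior wall is 1183 mm.

Clearances: x = 1183, y = 1425; minimum 1183 mm.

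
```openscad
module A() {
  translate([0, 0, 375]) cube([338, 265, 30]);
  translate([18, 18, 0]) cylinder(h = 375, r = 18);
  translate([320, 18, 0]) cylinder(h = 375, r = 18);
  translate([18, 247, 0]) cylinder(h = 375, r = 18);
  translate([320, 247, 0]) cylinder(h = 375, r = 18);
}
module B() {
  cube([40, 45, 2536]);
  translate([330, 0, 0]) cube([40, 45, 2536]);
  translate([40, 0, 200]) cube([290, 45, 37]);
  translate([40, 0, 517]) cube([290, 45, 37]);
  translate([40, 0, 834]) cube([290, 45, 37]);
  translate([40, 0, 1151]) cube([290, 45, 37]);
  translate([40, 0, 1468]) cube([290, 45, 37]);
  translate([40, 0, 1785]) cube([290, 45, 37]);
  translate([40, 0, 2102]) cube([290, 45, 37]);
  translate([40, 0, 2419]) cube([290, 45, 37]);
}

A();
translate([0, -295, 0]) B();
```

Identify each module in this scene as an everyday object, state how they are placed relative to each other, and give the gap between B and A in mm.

The ladder's nearest face is 250 mm from the stool's −y face.

A is a stool. B is a ladder. The ladder is on the floor beside the stool on its −y side. The gap between the ladder and the stool is 250 mm.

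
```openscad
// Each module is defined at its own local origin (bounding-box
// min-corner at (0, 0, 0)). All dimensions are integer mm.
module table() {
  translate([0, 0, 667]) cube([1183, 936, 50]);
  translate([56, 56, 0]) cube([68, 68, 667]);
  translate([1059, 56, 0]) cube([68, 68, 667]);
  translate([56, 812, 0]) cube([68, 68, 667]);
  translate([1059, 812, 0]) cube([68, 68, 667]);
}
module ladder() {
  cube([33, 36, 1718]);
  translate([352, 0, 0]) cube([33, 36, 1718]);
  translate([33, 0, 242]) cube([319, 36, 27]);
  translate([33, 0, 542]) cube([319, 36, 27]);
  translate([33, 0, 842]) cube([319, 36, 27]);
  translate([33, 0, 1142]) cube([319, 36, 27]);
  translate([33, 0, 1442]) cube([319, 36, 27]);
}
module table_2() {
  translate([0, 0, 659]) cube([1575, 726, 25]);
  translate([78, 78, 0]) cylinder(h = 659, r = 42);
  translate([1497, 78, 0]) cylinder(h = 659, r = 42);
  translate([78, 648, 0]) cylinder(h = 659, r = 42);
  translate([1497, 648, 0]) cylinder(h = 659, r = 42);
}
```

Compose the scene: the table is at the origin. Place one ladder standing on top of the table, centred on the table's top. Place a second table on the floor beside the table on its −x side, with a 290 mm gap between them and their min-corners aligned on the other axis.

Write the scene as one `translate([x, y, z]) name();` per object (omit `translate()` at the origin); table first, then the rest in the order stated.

table();
translate([399, 450, 717]) ladder();
translate([-1865, 0, 0]) table_2();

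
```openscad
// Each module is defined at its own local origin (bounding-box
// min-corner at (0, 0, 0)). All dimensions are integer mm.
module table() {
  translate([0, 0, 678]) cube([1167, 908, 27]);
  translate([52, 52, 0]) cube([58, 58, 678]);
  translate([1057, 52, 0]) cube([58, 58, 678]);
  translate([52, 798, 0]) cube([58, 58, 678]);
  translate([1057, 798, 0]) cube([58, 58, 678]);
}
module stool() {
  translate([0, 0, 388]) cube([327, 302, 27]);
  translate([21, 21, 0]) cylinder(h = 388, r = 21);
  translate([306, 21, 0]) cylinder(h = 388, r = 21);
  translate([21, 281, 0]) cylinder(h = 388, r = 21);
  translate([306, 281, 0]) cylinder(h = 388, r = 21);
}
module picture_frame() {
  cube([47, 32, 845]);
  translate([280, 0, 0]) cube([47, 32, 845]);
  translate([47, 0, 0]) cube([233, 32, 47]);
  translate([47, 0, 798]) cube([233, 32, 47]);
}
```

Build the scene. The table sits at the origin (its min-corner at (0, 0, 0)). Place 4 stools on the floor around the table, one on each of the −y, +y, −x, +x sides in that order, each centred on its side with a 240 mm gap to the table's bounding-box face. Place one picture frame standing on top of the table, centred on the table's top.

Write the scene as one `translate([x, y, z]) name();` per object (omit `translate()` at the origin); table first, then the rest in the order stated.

table();
translate([420, -542, 0]) stool();
translate([420, 1148, 0]) stool();
translate([-567, 303, 0]) stool();
translate([1407, 303, 0]) stool();
translate([420, 438, 705]) picture_frame();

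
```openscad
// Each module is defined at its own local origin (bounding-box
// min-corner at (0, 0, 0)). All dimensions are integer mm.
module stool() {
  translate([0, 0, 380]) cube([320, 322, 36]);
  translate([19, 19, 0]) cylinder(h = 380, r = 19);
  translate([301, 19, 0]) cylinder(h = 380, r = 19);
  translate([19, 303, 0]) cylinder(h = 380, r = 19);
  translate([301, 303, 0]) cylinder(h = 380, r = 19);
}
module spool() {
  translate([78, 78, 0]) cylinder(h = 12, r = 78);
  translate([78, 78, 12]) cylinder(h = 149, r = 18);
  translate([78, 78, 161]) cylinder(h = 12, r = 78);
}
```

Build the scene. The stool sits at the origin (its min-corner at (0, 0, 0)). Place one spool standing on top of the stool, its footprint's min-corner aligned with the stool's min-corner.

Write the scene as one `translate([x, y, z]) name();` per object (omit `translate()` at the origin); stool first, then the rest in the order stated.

stool();
translate([0, 0, 416]) spool();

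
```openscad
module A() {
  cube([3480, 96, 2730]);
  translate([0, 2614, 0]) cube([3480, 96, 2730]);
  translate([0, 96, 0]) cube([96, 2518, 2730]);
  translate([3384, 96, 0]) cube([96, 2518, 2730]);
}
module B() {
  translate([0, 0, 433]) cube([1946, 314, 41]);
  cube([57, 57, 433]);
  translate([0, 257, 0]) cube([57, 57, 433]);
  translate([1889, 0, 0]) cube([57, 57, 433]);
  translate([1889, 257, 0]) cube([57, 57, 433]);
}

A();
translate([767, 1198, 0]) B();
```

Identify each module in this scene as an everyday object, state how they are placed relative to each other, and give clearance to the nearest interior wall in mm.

Clearances: x = 671, y = 1102; minimum 671 mm.

A is a house frame. B is a bench. The bench sits inside the house frame, centred. The clearance to the nearest interior wall is 671 mm.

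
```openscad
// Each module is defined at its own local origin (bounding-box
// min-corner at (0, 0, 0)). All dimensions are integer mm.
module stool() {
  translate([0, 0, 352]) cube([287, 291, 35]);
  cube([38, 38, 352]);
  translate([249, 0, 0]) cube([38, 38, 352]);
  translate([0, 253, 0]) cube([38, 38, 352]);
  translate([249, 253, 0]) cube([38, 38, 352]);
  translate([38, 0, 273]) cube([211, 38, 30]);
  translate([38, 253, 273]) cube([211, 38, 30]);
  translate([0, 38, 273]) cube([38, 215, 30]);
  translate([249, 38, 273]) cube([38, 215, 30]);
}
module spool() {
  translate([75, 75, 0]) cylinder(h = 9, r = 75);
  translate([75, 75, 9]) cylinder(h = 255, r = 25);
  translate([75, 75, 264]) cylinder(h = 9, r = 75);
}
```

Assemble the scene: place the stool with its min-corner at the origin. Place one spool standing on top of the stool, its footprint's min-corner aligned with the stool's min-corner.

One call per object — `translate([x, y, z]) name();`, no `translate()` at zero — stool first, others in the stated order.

stool();
translate([0, 0, 387]) spool();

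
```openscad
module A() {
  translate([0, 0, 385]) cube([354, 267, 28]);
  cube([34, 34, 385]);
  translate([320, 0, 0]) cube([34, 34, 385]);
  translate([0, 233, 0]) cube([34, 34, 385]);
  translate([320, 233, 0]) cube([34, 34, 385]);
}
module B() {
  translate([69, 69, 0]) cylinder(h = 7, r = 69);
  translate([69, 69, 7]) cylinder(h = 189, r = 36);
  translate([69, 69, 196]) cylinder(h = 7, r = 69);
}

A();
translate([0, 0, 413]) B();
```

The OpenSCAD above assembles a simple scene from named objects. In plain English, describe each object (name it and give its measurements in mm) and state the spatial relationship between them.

A is a four-legged stool. The seat is 354×267 mm, 28 mm thick, top at z = 413 mm. It stands on four square legs, each 34×34 mm in cross-section, from z = 0 to the seat underside, each flush with a corner of the seat.

B is a spool: two coaxial disc flanges of radius 69 mm and thickness 7 mm, joined by a core cylinder of radius 36 mm and height 189 mm. The lower flange rests on z = 0 and the three cylinders share a vertical axis.

The spool is on top of the stool.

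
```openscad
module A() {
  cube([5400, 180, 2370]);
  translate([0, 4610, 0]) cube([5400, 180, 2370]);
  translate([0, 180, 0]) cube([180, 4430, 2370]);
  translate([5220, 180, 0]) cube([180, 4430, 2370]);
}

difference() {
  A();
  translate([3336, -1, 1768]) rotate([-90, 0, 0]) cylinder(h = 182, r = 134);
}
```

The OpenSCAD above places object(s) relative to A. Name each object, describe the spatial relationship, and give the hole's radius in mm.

A is a house frame. The house frame has a circular hole through its front wall. The hole's radius is 134 mm.

The subtracted cylinder has r = 134 mm.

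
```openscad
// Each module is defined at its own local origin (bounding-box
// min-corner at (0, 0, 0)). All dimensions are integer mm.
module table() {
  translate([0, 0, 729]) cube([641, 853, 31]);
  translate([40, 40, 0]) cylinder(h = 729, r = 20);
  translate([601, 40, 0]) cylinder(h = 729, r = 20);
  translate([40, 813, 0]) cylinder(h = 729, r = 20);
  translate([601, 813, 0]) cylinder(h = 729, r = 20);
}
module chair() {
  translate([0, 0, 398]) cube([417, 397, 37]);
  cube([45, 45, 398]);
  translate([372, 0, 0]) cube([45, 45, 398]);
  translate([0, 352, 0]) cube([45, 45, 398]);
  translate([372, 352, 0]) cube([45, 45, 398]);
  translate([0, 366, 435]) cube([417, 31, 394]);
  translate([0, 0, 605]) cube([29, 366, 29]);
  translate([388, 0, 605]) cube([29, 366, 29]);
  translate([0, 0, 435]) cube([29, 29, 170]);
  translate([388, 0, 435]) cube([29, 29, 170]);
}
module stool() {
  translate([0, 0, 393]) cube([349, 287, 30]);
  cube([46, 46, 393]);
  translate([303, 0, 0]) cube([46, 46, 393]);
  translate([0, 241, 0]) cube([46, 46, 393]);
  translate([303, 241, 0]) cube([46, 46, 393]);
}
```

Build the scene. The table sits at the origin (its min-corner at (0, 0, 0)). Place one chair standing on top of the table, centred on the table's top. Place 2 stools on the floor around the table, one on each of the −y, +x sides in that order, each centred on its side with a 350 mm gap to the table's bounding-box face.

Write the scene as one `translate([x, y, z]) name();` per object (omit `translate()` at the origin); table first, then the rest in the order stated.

table();
translate([112, 228, 760]) chair();
translate([146, -637, 0]) stool();
translate([991, 283, 0]) stool();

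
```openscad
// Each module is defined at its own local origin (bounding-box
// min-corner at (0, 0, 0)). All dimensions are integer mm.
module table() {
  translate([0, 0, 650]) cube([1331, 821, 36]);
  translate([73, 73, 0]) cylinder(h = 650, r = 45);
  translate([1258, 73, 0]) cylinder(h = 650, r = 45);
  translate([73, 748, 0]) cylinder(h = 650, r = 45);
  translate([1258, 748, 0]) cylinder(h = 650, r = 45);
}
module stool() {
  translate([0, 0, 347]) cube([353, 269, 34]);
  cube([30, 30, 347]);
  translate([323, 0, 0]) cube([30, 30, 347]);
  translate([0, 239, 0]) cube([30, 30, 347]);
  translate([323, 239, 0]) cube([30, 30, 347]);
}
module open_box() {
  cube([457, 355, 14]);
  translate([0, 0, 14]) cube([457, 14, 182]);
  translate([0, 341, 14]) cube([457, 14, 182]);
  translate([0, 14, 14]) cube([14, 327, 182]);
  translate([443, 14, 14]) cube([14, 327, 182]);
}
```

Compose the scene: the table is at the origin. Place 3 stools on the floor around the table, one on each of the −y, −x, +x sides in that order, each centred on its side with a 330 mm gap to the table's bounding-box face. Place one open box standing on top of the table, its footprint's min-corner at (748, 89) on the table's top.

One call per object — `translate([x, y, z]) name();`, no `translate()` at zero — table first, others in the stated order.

table();
translate([489, -599, 0]) stool();
translate([-683, 276, 0]) stool();
translate([1661, 276, 0]) stool();
translate([748, 89, 686]) open_box();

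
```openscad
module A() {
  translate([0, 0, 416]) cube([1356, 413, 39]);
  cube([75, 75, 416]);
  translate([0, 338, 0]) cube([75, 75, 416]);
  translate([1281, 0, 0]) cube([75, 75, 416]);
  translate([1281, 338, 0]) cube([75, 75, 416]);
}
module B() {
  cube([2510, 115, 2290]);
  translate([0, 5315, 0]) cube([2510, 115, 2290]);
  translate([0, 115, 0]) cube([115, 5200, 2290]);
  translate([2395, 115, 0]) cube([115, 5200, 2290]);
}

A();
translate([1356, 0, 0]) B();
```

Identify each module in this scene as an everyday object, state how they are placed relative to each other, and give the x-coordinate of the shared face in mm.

A is a bench. B is a house frame. The house frame is against the bench's +x side, with their −y faces flush. The x-coordinate of the shared face is 1356 mm.

The bench's +x face and the house frame's −x face are both at x = 1356 mm.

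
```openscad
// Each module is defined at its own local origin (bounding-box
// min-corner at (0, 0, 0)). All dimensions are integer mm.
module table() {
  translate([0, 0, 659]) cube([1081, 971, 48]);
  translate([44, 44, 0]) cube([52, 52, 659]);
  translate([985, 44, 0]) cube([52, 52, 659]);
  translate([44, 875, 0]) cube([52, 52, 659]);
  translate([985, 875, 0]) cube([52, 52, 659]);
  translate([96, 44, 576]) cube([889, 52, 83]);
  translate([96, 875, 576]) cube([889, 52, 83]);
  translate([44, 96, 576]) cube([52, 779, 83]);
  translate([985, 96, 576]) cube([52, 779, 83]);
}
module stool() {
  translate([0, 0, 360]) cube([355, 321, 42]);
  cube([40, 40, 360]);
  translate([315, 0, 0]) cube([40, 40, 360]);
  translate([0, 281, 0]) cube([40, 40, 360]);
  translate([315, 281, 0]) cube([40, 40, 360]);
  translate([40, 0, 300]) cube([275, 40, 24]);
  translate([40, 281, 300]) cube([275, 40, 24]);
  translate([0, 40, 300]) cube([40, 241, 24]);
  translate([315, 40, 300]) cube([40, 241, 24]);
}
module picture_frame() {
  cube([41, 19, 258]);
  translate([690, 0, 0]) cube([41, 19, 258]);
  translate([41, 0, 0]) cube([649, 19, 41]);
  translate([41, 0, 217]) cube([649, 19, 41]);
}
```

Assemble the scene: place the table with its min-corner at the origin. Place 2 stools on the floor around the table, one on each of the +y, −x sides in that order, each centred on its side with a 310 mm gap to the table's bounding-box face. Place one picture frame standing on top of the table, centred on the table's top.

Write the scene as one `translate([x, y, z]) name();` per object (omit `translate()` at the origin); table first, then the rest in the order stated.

table();
translate([363, 1281, 0]) stool();
translate([-665, 325, 0]) stool();
translate([175, 476, 707]) picture_frame();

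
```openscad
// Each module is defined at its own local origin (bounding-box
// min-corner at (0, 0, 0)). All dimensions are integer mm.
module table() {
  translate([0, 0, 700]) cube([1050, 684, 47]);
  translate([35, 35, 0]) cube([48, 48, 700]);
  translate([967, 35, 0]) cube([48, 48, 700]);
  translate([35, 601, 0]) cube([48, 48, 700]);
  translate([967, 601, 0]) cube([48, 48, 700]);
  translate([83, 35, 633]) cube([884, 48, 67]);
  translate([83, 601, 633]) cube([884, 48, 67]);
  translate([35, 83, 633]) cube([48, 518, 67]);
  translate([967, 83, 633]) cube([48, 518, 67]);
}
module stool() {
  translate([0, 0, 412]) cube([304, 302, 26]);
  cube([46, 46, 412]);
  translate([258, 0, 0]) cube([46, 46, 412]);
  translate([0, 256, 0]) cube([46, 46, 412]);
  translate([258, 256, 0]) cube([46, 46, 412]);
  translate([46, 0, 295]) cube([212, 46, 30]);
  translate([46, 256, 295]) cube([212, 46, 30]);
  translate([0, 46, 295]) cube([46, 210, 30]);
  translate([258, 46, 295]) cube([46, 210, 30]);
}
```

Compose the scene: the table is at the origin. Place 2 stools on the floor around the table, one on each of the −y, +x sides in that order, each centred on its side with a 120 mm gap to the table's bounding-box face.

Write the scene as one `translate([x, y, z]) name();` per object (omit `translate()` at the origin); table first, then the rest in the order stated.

table();
translate([373, -422, 0]) stool();
translate([1170, 191, 0]) stool();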